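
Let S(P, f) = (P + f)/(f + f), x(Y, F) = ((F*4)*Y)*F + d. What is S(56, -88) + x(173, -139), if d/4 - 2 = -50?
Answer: 147069342/11 ≈ 1.3370e+7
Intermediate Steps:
d = -192 (d = 8 + 4*(-50) = 8 - 200 = -192)
x(Y, F) = -192 + 4*Y*F² (x(Y, F) = ((F*4)*Y)*F - 192 = ((4*F)*Y)*F - 192 = (4*F*Y)*F - 192 = 4*Y*F² - 192 = -192 + 4*Y*F²)
S(P, f) = (P + f)/(2*f) (S(P, f) = (P + f)/((2*f)) = (P + f)*(1/(2*f)) = (P + f)/(2*f))
S(56, -88) + x(173, -139) = (½)*(56 - 88)/(-88) + (-192 + 4*173*(-139)²) = (½)*(-1/88)*(-32) + (-192 + 4*173*19321) = 2/11 + (-192 + 13370132) = 2/11 + 13369940 = 147069342/11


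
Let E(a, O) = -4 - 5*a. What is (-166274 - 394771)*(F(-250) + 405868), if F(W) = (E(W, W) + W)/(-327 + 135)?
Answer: -3643316826225/16 ≈ -2.2771e+11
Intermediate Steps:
F(W) = 1/48 + W/48 (F(W) = ((-4 - 5*W) + W)/(-327 + 135) = (-4 - 4*W)/(-192) = (-4 - 4*W)*(-1/192) = 1/48 + W/48)
(-166274 - 394771)*(F(-250) + 405868) = (-166274 - 394771)*((1/48 + (1/48)*(-250)) + 405868) = -561045*((1/48 - 125/24) + 405868) = -561045*(-83/16 + 405868) = -561045*6493805/16 = -3643316826225/16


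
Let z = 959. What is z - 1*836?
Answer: 123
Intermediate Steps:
z - 1*836 = 959 - 1*836 = 959 - 836 = 123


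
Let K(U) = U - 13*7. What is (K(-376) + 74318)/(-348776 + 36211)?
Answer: -73851/312565 ≈ -0.23627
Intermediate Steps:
K(U) = -91 + U (K(U) = U - 91 = -91 + U)
(K(-376) + 74318)/(-348776 + 36211) = ((-91 - 376) + 74318)/(-348776 + 36211) = (-467 + 74318)/(-312565) = 73851*(-1/312565) = -73851/312565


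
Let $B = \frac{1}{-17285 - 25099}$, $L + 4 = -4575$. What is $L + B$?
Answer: $- \frac{194076337}{42384} \approx -4579.0$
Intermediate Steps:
$L = -4579$ ($L = -4 - 4575 = -4579$)
$B = - \frac{1}{42384}$ ($B = \frac{1}{-42384} = - \frac{1}{42384} \approx -2.3594 \cdot 10^{-5}$)
$L + B = -4579 - \frac{1}{42384} = - \frac{194076337}{42384}$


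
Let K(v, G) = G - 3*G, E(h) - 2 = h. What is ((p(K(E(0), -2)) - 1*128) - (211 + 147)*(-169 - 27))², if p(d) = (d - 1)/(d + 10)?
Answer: 961503796969/196 ≈ 4.9056e+9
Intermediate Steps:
E(h) = 2 + h
K(v, G) = -2*G
p(d) = (-1 + d)/(10 + d)
((p(K(E(0), -2)) - 1*128) - (211 + 147)*(-169 - 27))² = (((-1 - 2*(-2))/(10 - 2*(-2)) - 1*128) - (211 + 147)*(-169 - 27))² = (((-1 + 4)/(10 + 4) - 128) - 358*(-196))² = ((3/14 - 128) - 1*(-70168))² = (((1/14)*3 - 128) + 70168)² = ((3/14 - 128) + 70168)² = (-1789/14 + 70168)² = (980563/14)² = 961503796969/196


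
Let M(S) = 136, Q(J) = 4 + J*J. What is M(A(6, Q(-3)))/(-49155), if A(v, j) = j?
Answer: -136/49155 ≈ -0.0027668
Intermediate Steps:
Q(J) = 4 + J**2
M(A(6, Q(-3)))/(-49155) = 136/(-49155) = 136*(-1/49155) = -136/49155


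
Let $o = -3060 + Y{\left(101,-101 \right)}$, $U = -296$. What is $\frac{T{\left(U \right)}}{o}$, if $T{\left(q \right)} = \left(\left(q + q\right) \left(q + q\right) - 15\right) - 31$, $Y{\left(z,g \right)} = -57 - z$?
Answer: $- \frac{175209}{1609} \approx -108.89$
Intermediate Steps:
$T{\left(q \right)} = -46 + 4 q^{2}$ ($T{\left(q \right)} = \left(2 q 2 q - 15\right) - 31 = \left(4 q^{2} - 15\right) - 31 = \left(-15 + 4 q^{2}\right) - 31 = -46 + 4 q^{2}$)
$o = -3218$ ($o = -3060 - 158 = -3218$)
$\frac{T{\left(U \right)}}{o} = \frac{-46 + 4 \left(-296\right)^{2}}{-3218} = \left(-46 + 4 \cdot 87616\right) \left(- \frac{1}{3218}\right) = \left(-46 + 350464\right) \left(- \frac{1}{3218}\right) = 350418 \left(- \frac{1}{3218}\right) = - \frac{175209}{1609}$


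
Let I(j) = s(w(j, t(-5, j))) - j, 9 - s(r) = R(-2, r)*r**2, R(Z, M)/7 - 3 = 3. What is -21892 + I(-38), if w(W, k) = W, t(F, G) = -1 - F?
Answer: -82493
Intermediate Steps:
R(Z, M) = 42 (R(Z, M) = 21 + 7*3 = 21 + 21 = 42)
s(r) = 9 - 42*r**2
I(j) = 9 - j - 42*j**2 (I(j) = (9 - 42*j**2) - j = 9 - j - 42*j**2)
-21892 + I(-38) = -21892 + (9 - 1*(-38) - 42*(-38)**2) = -21892 + (9 + 38 - 42*1444) = -21892 + (9 + 38 - 60648) = -21892 - 60601 = -82493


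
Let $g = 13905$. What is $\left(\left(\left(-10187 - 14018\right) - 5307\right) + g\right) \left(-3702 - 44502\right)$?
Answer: $752319828$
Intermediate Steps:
$\left(\left(\left(-10187 - 14018\right) - 5307\right) + g\right) \left(-3702 - 44502\right) = \left(\left(\left(-10187 - 14018\right) - 5307\right) + 13905\right) \left(-3702 - 44502\right) = \left(\left(-24205 - 5307\right) + 13905\right) \left(-48204\right) = \left(-29512 + 13905\right) \left(-48204\right) = \left(-15607\right) \left(-48204\right) = 752319828$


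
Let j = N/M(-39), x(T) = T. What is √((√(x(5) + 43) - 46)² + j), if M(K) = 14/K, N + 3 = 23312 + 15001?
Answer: √(-5123279 - 18032*√3)/7 ≈ 324.34*I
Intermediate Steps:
N = 38310 (N = -3 + (23312 + 15001) = -3 + 38313 = 38310)
j = -747045/7 (j = 38310/((14/(-39))) = 38310/((14*(-1/39))) = 38310/(-14/39) = 38310*(-39/14) = -747045/7 ≈ -1.0672e+5)
√((√(x(5) + 43) - 46)² + j) = √((√(5 + 43) - 46)² - 747045/7) = √((√48 - 46)² - 747045/7) = √((4*√3 - 46)² - 747045/7) = √((-46 + 4*√3)² - 747045/7) = √(-747045/7 + (-46 + 4*√3)²)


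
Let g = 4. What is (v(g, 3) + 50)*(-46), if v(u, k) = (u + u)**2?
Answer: -5244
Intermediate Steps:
v(u, k) = 4*u**2 (v(u, k) = (2*u)**2 = 4*u**2)
(v(g, 3) + 50)*(-46) = (4*4**2 + 50)*(-46) = (4*16 + 50)*(-46) = (64 + 50)*(-46) = 114*(-46) = -5244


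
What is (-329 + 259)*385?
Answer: -26950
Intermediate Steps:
(-329 + 259)*385 = -70*385 = -26950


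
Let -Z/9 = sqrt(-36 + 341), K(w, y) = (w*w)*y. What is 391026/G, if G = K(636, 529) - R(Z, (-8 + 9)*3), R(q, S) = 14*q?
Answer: 774732514648/423951377911197 - 456197*sqrt(305)/423951377911197 ≈ 0.0018274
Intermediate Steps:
K(w, y) = y*w**2 (K(w, y) = w**2*y = y*w**2)
Z = -9*sqrt(305) (Z = -9*sqrt(-36 + 341) = -9*sqrt(305) ≈ -157.18)
G = 213978384 + 126*sqrt(305) (G = 529*636**2 - 14*(-9*sqrt(305)) = 529*404496 - (-126)*sqrt(305) = 213978384 + 126*sqrt(305) ≈ 2.1398e+8)
391026/G = 391026/(213978384 + 126*sqrt(305))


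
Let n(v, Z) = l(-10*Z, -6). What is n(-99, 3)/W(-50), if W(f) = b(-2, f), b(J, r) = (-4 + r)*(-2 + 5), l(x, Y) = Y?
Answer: 1/27 ≈ 0.037037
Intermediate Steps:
n(v, Z) = -6
b(J, r) = -12 + 3*r (b(J, r) = (-4 + r)*3 = -12 + 3*r)
W(f) = -12 + 3*f
n(-99, 3)/W(-50) = -6/(-12 + 3*(-50)) = -6/(-12 - 150) = -6/(-162) = -6*(-1/162) = 1/27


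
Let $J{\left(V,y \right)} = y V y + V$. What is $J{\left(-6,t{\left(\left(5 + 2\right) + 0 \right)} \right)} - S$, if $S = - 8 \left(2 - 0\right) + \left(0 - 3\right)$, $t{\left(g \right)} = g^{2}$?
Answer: $-14393$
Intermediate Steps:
$S = -19$ ($S = - 8 \left(2 + 0\right) + \left(0 - 3\right) = \left(-8\right) 2 - 3 = -16 - 3 = -19$)
$J{\left(V,y \right)} = V + V y^{2}$ ($J{\left(V,y \right)} = V y y + V = V y^{2} + V = V + V y^{2}$)
$J{\left(-6,t{\left(\left(5 + 2\right) + 0 \right)} \right)} - S = - 6 \left(1 + \left(\left(\left(5 + 2\right) + 0\right)^{2}\right)^{2}\right) - -19 = - 6 \left(1 + \left(\left(7 + 0\right)^{2}\right)^{2}\right) + 19 = - 6 \left(1 + \left(7^{2}\right)^{2}\right) + 19 = - 6 \left(1 + 49^{2}\right) + 19 = - 6 \left(1 + 2401\right) + 19 = \left(-6\right) 2402 + 19 = -14412 + 19 = -14393$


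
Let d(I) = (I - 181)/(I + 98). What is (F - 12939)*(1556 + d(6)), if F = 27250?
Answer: 2313358839/104 ≈ 2.2244e+7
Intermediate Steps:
d(I) = (-181 + I)/(98 + I)
(F - 12939)*(1556 + d(6)) = (27250 - 12939)*(1556 + (-181 + 6)/(98 + 6)) = 14311*(1556 - 175/104) = 14311*(161649/104) = 2313358839/104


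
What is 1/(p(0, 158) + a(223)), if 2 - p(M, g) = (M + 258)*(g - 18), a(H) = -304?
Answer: -1/36422 ≈ -2.7456e-5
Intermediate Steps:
p(M, g) = 2 - (-18 + g)*(258 + M) (p(M, g) = 2 - (M + 258)*(g - 18) = 2 - (258 + M)*(-18 + g) = 2 - (-18 + g)*(258 + M))
1/(p(0, 158) + a(223)) = 1/((4646 - 258*158 + 18*0 - 1*0*158) - 304) = 1/((4646 - 40764 + 0 + 0) - 304) = 1/(-36118 - 304) = 1/(-36422) = -1/36422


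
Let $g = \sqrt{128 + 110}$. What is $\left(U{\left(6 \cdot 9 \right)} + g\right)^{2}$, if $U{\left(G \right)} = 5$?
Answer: $\left(5 + \sqrt{238}\right)^{2} \approx 417.27$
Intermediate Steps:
$g = \sqrt{238} \approx 15.427$
$\left(U{\left(6 \cdot 9 \right)} + g\right)^{2} = \left(5 + \sqrt{238}\right)^{2}$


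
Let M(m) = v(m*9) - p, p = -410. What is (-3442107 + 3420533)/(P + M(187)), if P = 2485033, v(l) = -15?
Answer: -10787/1242714 ≈ -0.0086802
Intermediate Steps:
M(m) = 395 (M(m) = -15 - 1*(-410) = -15 + 410 = 395)
(-3442107 + 3420533)/(P + M(187)) = (-3442107 + 3420533)/(2485033 + 395) = -21574/2485428 = -21574*1/2485428 = -10787/1242714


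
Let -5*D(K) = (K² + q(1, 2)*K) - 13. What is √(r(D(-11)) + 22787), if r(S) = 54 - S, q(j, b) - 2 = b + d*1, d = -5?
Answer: 2*√142905/5 ≈ 151.21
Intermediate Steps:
q(j, b) = -3 + b (q(j, b) = 2 + (b - 5*1) = 2 + (b - 5) = 2 + (-5 + b) = -3 + b)
D(K) = 13/5 - K²/5 + K/5 (D(K) = -((K² + (-3 + 2)*K) - 13)/5 = -((K² - K) - 13)/5 = -(-13 + K² - K)/5 = 13/5 - K²/5 + K/5)
√(r(D(-11)) + 22787) = √((54 - (13/5 - ⅕*(-11)² + (⅕)*(-11))) + 22787) = √((54 - (13/5 - ⅕*121 - 11/5)) + 22787) = √((54 - (13/5 - 121/5 - 11/5)) + 22787) = √((54 - 1*(-119/5)) + 22787) = √((54 + 119/5) + 22787) = √(389/5 + 22787) = √(114324/5) = 2*√142905/5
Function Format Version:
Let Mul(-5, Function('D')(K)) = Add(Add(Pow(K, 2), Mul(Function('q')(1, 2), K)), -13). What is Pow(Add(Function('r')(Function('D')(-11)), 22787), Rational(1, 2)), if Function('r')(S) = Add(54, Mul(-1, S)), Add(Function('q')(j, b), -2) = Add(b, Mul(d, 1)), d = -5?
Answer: Mul(Rational(2, 5), Pow(142905, Rational(1, 2))) ≈ 151.21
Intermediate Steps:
Function('q')(j, b) = Add(-3, b) (Function('q')(j, b) = Add(2, Add(b, Mul(-5, 1))) = Add(2, Add(b, -5)) = Add(2, Add(-5, b)) = Add(-3, b))
Function('D')(K) = Add(Rational(13, 5), Mul(Rational(-1, 5), Pow(K, 2)), Mul(Rational(1, 5), K)) (Function('D')(K) = Mul(Rational(-1, 5), Add(Add(Pow(K, 2), Mul(Add(-3, 2), K)), -13)) = Mul(Rational(-1, 5), Add(Add(Pow(K, 2), Mul(-1, K)), -13)) = Mul(Rational(-1, 5), Add(-13, Pow(K, 2), Mul(-1, K))) = Add(Rational(13, 5), Mul(Rational(-1, 5), Pow(K, 2)), Mul(Rational(1, 5), K)))
Pow(Add(Function('r')(Function('D')(-11)), 22787), Rational(1, 2)) = Pow(Add(Add(54, Mul(-1, Add(Rational(13, 5), Mul(Rational(-1, 5), Pow(-11, 2)), Mul(Rational(1, 5), -11)))), 22787), Rational(1, 2)) = Pow(Add(Add(54, Mul(-1, Add(Rational(13, 5), Mul(Rational(-1, 5), 121), Rational(-11, 5)))), 22787), Rational(1, 2)) = Pow(Add(Add(54, Mul(-1, Add(Rational(13, 5), Rational(-121, 5), Rational(-11, 5)))), 22787), Rational(1, 2)) = Pow(Add(Add(54, Mul(-1, Rational(-119, 5))), 22787), Rational(1, 2)) = Pow(Add(Add(54, Rational(119, 5)), 22787), Rational(1, 2)) = Pow(Add(Rational(389, 5), 22787), Rational(1, 2)) = Pow(Rational(114324, 5), Rational(1, 2)) = Mul(Rational(2, 5), Pow(142905, Rational(1, 2)))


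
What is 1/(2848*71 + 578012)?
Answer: 1/780220 ≈ 1.2817e-6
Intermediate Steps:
1/(2848*71 + 578012) = 1/(202208 + 578012) = 1/780220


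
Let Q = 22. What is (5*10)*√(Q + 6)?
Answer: 100*√7 ≈ 264.58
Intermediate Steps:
(5*10)*√(Q + 6) = (5*10)*√(22 + 6) = 50*√28 = 50*(2*√7) = 100*√7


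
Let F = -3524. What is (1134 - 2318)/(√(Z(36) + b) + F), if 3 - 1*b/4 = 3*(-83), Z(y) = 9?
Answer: 4172416/12417559 + 3552*√113/12417559 ≈ 0.33905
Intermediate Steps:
b = 1008 (b = 12 - 12*(-83) = 12 - 4*(-249) = 12 + 996 = 1008)
(1134 - 2318)/(√(Z(36) + b) + F) = (1134 - 2318)/(√(9 + 1008) - 3524) = -1184/(√1017 - 3524) = -1184/(3*√113 - 3524) = -1184/(-3524 + 3*√113)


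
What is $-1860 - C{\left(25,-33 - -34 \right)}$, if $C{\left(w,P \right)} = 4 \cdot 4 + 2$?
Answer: $-1878$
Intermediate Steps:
$C{\left(w,P \right)} = 18$ ($C{\left(w,P \right)} = 16 + 2 = 18$)
$-1860 - C{\left(25,-33 - -34 \right)} = -1860 - 18 = -1878$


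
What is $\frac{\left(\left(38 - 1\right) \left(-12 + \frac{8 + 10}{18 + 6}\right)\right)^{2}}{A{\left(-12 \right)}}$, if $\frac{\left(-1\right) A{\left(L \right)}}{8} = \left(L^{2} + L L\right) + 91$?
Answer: $- \frac{2772225}{48512} \approx -57.145$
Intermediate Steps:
$A{\left(L \right)} = -728 - 16 L^{2}$ ($A{\left(L \right)} = - 8 \left(\left(L^{2} + L L\right) + 91\right) = - 8 \left(\left(L^{2} + L^{2}\right) + 91\right) = - 8 \left(2 L^{2} + 91\right) = - 8 \left(91 + 2 L^{2}\right) = -728 - 16 L^{2}$)
$\frac{\left(\left(38 - 1\right) \left(-12 + \frac{8 + 10}{18 + 6}\right)\right)^{2}}{A{\left(-12 \right)}} = \frac{\left(\left(38 - 1\right) \left(-12 + \frac{8 + 10}{18 + 6}\right)\right)^{2}}{-728 - 16 \left(-12\right)^{2}} = \frac{\left(37 \left(-12 + \frac{18}{24}\right)\right)^{2}}{-728 - 2304} = \frac{\left(37 \left(-12 + 18 \cdot \frac{1}{24}\right)\right)^{2}}{-728 - 2304} = \frac{\left(37 \left(-12 + \frac{3}{4}\right)\right)^{2}}{-3032} = \left(37 \left(- \frac{45}{4}\right)\right)^{2} \left(- \frac{1}{3032}\right) = \left(- \frac{1665}{4}\right)^{2} \left(- \frac{1}{3032}\right) = \frac{2772225}{16} \left(- \frac{1}{3032}\right) = - \frac{2772225}{48512}$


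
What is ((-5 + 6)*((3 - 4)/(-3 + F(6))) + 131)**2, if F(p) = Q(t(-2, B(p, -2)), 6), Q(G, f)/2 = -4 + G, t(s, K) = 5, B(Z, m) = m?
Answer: 17424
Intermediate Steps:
Q(G, f) = -8 + 2*G (Q(G, f) = 2*(-4 + G) = -8 + 2*G)
F(p) = 2 (F(p) = -8 + 2*5 = -8 + 10 = 2)
((-5 + 6)*((3 - 4)/(-3 + F(6))) + 131)**2 = ((-5 + 6)*((3 - 4)/(-3 + 2)) + 131)**2 = (1*(-1/(-1)) + 131)**2 = (1*(-1*(-1)) + 131)**2 = (1*1 + 131)**2 = (1 + 131)**2 = 132**2 = 17424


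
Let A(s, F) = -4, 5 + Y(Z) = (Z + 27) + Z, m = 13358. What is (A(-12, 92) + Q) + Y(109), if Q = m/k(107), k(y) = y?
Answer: 38610/107 ≈ 360.84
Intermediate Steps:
Q = 13358/107 ≈ 124.84
Y(Z) = 22 + 2*Z (Y(Z) = -5 + ((Z + 27) + Z) = -5 + ((27 + Z) + Z) = -5 + (27 + 2*Z) = 22 + 2*Z)
(A(-12, 92) + Q) + Y(109) = (-4 + 13358/107) + (22 + 2*109) = 12930/107 + (22 + 218) = 12930/107 + 240 = 38610/107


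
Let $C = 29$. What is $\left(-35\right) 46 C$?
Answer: $-46690$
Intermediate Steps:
$\left(-35\right) 46 C = \left(-35\right) 46 \cdot 29 = \left(-1610\right) 29 = -46690$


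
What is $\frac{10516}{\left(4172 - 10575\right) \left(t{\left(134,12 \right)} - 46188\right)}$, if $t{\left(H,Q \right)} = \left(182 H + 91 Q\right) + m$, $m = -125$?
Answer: $\frac{10516}{133393699} \approx 7.8834 \cdot 10^{-5}$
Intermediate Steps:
$t{\left(H,Q \right)} = -125 + 91 Q + 182 H$ ($t{\left(H,Q \right)} = \left(182 H + 91 Q\right) - 125 = \left(91 Q + 182 H\right) - 125 = -125 + 91 Q + 182 H$)
$\frac{10516}{\left(4172 - 10575\right) \left(t{\left(134,12 \right)} - 46188\right)} = \frac{10516}{\left(4172 - 10575\right) \left(\left(-125 + 91 \cdot 12 + 182 \cdot 134\right) - 46188\right)} = \frac{10516}{\left(-6403\right) \left(\left(-125 + 1092 + 24388\right) - 46188\right)} = \frac{10516}{\left(-6403\right) \left(25355 - 46188\right)} = \frac{10516}{\left(-6403\right) \left(-20833\right)} = \frac{10516}{133393699}$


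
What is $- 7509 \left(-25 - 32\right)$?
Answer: $428013$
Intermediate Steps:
$- 7509 \left(-25 - 32\right) = \left(-7509\right) \left(-57\right) = 428013$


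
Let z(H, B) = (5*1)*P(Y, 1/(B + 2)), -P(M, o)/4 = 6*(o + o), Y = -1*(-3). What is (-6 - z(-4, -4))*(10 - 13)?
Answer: 378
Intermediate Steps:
Y = 3
P(M, o) = -48*o (P(M, o) = -24*(o + o) = -24*2*o = -48*o)
z(H, B) = -240/(2 + B) (z(H, B) = (5*1)*(-48/(B + 2)) = 5*(-48/(2 + B)) = -240/(2 + B))
(-6 - z(-4, -4))*(10 - 13) = (-6 - (-240)/(2 - 4))*(10 - 13) = (-6 - (-240)/(-2))*(-3) = (-6 - (-240)*(-1)/2)*(-3) = (-6 - 1*120)*(-3) = (-6 - 120)*(-3) = -126*(-3) = 378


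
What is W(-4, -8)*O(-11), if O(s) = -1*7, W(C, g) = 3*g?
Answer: 168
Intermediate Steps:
O(s) = -7
W(-4, -8)*O(-11) = (3*(-8))*(-7) = -24*(-7) = 168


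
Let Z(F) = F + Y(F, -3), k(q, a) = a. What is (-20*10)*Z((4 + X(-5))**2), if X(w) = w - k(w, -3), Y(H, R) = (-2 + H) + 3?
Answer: -1800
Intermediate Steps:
Y(H, R) = 1 + H
X(w) = 3 + w (X(w) = w - 1*(-3) = w + 3 = 3 + w)
Z(F) = 1 + 2*F (Z(F) = F + (1 + F) = 1 + 2*F)
(-20*10)*Z((4 + X(-5))**2) = (-20*10)*(1 + 2*(4 + (3 - 5))**2) = -200*(1 + 2*(4 - 2)**2) = -200*(1 + 2*2**2) = -200*(1 + 2*4) = -200*(1 + 8) = -200*9 = -1800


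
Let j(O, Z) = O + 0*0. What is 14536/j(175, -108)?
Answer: 14536/175 ≈ 83.063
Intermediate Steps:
j(O, Z) = O (j(O, Z) = O + 0 = O)
14536/j(175, -108) = 14536/175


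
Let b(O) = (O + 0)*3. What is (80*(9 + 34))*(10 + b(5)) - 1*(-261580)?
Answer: 347580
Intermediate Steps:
b(O) = 3*O (b(O) = O*3 = 3*O)
(80*(9 + 34))*(10 + b(5)) - 1*(-261580) = (80*(9 + 34))*(10 + 3*5) - 1*(-261580) = (80*43)*(10 + 15) + 261580 = 3440*25 + 261580 = 86000 + 261580 = 347580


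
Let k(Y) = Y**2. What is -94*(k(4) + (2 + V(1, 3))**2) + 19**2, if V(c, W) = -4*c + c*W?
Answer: -1237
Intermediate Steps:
V(c, W) = -4*c + W*c
-94*(k(4) + (2 + V(1, 3))**2) + 19**2 = -94*(4**2 + (2 + 1*(-4 + 3))**2) + 19**2 = -94*(16 + (2 + 1*(-1))**2) + 361 = -94*(16 + (2 - 1)**2) + 361 = -94*(16 + 1**2) + 361 = -94*(16 + 1) + 361 = -94*17 + 361 = -1598 + 361 = -1237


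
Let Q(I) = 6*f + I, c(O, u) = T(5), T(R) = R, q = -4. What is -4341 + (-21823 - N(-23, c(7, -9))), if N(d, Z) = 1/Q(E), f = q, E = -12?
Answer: -941903/36 ≈ -26164.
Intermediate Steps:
c(O, u) = 5
f = -4
Q(I) = -24 + I (Q(I) = 6*(-4) + I = -24 + I)
N(d, Z) = -1/36 (N(d, Z) = 1/(-24 - 12) = 1/(-36) = -1/36)
-4341 + (-21823 - N(-23, c(7, -9))) = -4341 + (-21823 - 1*(-1/36)) = -4341 + (-21823 + 1/36) = -4341 - 785627/36 = -941903/36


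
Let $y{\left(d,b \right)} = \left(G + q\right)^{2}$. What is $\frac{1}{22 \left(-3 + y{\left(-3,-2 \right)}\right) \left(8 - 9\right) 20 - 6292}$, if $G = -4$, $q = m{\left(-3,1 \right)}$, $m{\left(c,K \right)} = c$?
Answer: $- \frac{1}{26532} \approx -3.769 \cdot 10^{-5}$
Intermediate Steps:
$q = -3$
$y{\left(d,b \right)} = 49$ ($y{\left(d,b \right)} = \left(-4 - 3\right)^{2} = \left(-7\right)^{2} = 49$)
$\frac{1}{22 \left(-3 + y{\left(-3,-2 \right)}\right) \left(8 - 9\right) 20 - 6292} = \frac{1}{22 \left(-3 + 49\right) \left(8 - 9\right) 20 - 6292} = \frac{1}{22 \cdot 46 \left(-1\right) 20 - 6292} = \frac{1}{22 \left(-46\right) 20 - 6292} = \frac{1}{\left(-1012\right) 20 - 6292} = \frac{1}{-20240 - 6292} = \frac{1}{-26532} = - \frac{1}{26532}$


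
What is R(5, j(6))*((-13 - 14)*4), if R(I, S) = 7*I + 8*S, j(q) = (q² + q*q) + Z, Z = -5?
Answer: -61668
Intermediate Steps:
j(q) = -5 + 2*q² (j(q) = (q² + q*q) - 5 = (q² + q²) - 5 = 2*q² - 5 = -5 + 2*q²)
R(5, j(6))*((-13 - 14)*4) = (7*5 + 8*(-5 + 2*6²))*((-13 - 14)*4) = (35 + 8*(-5 + 2*36))*(-27*4) = (35 + 8*(-5 + 72))*(-108) = (35 + 8*67)*(-108) = (35 + 536)*(-108) = 571*(-108) = -61668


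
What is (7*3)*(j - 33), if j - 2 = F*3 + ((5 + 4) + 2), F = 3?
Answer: -231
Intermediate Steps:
j = 22 (j = 2 + (3*3 + ((5 + 4) + 2)) = 2 + (9 + (9 + 2)) = 2 + (9 + 11) = 2 + 20 = 22)
(7*3)*(j - 33) = (7*3)*(22 - 33) = 21*(-11) = -231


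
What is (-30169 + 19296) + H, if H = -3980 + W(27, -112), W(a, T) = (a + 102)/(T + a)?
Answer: -1262634/85 ≈ -14855.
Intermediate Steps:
W(a, T) = (102 + a)/(T + a)
H = -338429/85 (H = -3980 + (102 + 27)/(-112 + 27) = -3980 + 129/(-85) = -3980 - 1/85*129 = -3980 - 129/85 = -338429/85 ≈ -3981.5)
(-30169 + 19296) + H = (-30169 + 19296) - 338429/85 = -10873 - 338429/85 = -1262634/85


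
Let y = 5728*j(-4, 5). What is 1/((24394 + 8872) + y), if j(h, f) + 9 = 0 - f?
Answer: -1/46926 ≈ -2.1310e-5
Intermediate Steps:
j(h, f) = -9 - f (j(h, f) = -9 + (0 - f) = -9 - f)
y = -80192 (y = 5728*(-9 - 1*5) = 5728*(-9 - 5) = 5728*(-14) = -80192)
1/((24394 + 8872) + y) = 1/((24394 + 8872) - 80192) = 1/(33266 - 80192) = 1/(-46926) = -1/46926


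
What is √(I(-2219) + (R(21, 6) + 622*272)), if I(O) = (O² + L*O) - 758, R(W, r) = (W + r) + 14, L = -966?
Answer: 51*√2782 ≈ 2690.0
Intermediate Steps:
R(W, r) = 14 + W + r
I(O) = -758 + O² - 966*O (I(O) = (O² - 966*O) - 758 = -758 + O² - 966*O)
√(I(-2219) + (R(21, 6) + 622*272)) = √((-758 + (-2219)² - 966*(-2219)) + ((14 + 21 + 6) + 622*272)) = √((-758 + 4923961 + 2143554) + (41 + 169184)) = √(7066757 + 169225) = √7235982 = 51*√2782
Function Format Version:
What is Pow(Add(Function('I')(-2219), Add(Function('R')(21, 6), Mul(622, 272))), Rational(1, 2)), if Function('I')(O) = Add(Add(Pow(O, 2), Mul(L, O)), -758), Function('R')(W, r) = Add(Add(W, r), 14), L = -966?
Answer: Mul(51, Pow(2782, Rational(1, 2))) ≈ 2690.0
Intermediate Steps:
Function('R')(W, r) = Add(14, W, r)
Function('I')(O) = Add(-758, Pow(O, 2), Mul(-966, O)) (Function('I')(O) = Add(Add(Pow(O, 2), Mul(-966, O)), -758) = Add(-758, Pow(O, 2), Mul(-966, O)))
Pow(Add(Function('I')(-2219), Add(Function('R')(21, 6), Mul(622, 272))), Rational(1, 2)) = Pow(Add(Add(-758, Pow(-2219, 2), Mul(-966, -2219)), Add(Add(14, 21, 6), Mul(622, 272))), Rational(1, 2)) = Pow(Add(Add(-758, 4923961, 2143554), Add(41, 169184)), Rational(1, 2)) = Pow(Add(7066757, 169225), Rational(1, 2)) = Pow(7235982, Rational(1, 2)) = Mul(51, Pow(2782, Rational(1, 2)))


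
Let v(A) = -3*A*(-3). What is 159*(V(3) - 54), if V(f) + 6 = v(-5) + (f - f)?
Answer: -16695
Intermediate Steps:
v(A) = 9*A
V(f) = -51 (V(f) = -6 + (9*(-5) + (f - f)) = -6 + (-45 + 0) = -6 - 45 = -51)
159*(V(3) - 54) = 159*(-51 - 54) = 159*(-105) = -16695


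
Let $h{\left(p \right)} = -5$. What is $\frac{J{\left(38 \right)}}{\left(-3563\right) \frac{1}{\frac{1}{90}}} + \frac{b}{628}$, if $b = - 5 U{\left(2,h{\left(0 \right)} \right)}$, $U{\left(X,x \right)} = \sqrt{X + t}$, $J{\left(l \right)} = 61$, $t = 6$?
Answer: $- \frac{61}{320670} - \frac{5 \sqrt{2}}{314} \approx -0.02271$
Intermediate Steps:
$U{\left(X,x \right)} = \sqrt{6 + X}$ ($U{\left(X,x \right)} = \sqrt{X + 6} = \sqrt{6 + X}$)
$b = - 10 \sqrt{2}$ ($b = - 5 \sqrt{6 + 2} = - 5 \sqrt{8} = - 5 \cdot 2 \sqrt{2} = - 10 \sqrt{2} \approx -14.142$)
$\frac{J{\left(38 \right)}}{\left(-3563\right) \frac{1}{\frac{1}{90}}} + \frac{b}{628} = \frac{61}{\left(-3563\right) \frac{1}{\frac{1}{90}}} + \frac{\left(-10\right) \sqrt{2}}{628} = \frac{61}{\left(-3563\right) \frac{1}{\frac{1}{90}}} + - 10 \sqrt{2} \cdot \frac{1}{628} = \frac{61}{\left(-3563\right) 90} - \frac{5 \sqrt{2}}{314} = \frac{61}{-320670} - \frac{5 \sqrt{2}}{314} = 61 \left(- \frac{1}{320670}\right) - \frac{5 \sqrt{2}}{314} = - \frac{61}{320670} - \frac{5 \sqrt{2}}{314}$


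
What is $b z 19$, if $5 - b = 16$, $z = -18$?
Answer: $3762$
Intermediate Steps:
$b = -11$ ($b = 5 - 16 = -11$)
$b z 19 = \left(-11\right) \left(-18\right) 19 = 198 \cdot 19 = 3762$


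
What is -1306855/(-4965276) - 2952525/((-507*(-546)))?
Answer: -794351961505/76360979604 ≈ -10.403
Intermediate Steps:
-1306855/(-4965276) - 2952525/((-507*(-546))) = -1306855*(-1/4965276) - 2952525/276822 = 1306855/4965276 - 2952525*1/276822 = 1306855/4965276 - 984175/92274 = -794351961505/76360979604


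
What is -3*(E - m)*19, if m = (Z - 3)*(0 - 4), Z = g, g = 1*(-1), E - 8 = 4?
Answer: 228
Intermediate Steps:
E = 12 (E = 8 + 4 = 12)
g = -1
Z = -1
m = 16 (m = (-1 - 3)*(0 - 4) = -4*(-4) = 16)
-3*(E - m)*19 = -3*(12 - 1*16)*19 = -3*(12 - 16)*19 = -3*(-4)*19 = 12*19 = 228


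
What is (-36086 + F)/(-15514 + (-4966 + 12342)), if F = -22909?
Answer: 58995/8138 ≈ 7.2493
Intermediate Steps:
(-36086 + F)/(-15514 + (-4966 + 12342)) = (-36086 - 22909)/(-15514 + (-4966 + 12342)) = -58995/(-15514 + 7376) = -58995/(-8138) = -58995*(-1/8138) = 58995/8138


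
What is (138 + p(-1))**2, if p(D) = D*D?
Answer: 19321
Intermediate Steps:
p(D) = D**2
(138 + p(-1))**2 = (138 + (-1)**2)**2 = (138 + 1)**2 = 139**2 = 19321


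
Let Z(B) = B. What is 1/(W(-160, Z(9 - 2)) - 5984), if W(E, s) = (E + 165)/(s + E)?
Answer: -153/915557 ≈ -0.00016711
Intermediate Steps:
W(E, s) = (165 + E)/(E + s)
1/(W(-160, Z(9 - 2)) - 5984) = 1/((165 - 160)/(-160 + (9 - 2)) - 5984) = 1/(5/(-160 + 7) - 5984) = 1/(5/(-153) - 5984) = 1/(-1/153*5 - 5984) = 1/(-5/153 - 5984) = 1/(-915557/153) = -153/915557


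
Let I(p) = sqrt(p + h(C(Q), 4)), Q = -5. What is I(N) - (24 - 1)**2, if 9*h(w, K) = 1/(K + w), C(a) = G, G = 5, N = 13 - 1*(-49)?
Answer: -529 + sqrt(5023)/9 ≈ -521.13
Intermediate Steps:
N = 62 (N = 13 + 49 = 62)
C(a) = 5
h(w, K) = 1/(9*(K + w))
I(p) = sqrt(1/81 + p) (I(p) = sqrt(p + 1/(9*(4 + 5))) = sqrt(p + (1/9)/9) = sqrt(p + (1/9)*(1/9)) = sqrt(p + 1/81) = sqrt(1/81 + p))
I(N) - (24 - 1)**2 = sqrt(1 + 81*62)/9 - (24 - 1)**2 = sqrt(1 + 5022)/9 - 1*23**2 = sqrt(5023)/9 - 1*529 = sqrt(5023)/9 - 529 = -529 + sqrt(5023)/9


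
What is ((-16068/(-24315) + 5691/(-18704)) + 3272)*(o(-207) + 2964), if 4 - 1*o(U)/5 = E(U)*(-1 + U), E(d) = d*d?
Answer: 394787337975326941/2707070 ≈ 1.4584e+11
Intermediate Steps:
E(d) = d**2
o(U) = 20 - 5*U**2*(-1 + U)
((-16068/(-24315) + 5691/(-18704)) + 3272)*(o(-207) + 2964) = ((-16068/(-24315) + 5691/(-18704)) + 3272)*((20 - 5*(-207)**3 + 5*(-207)**2) + 2964) = ((-16068*(-1/24315) + 5691*(-1/18704)) + 3272)*((20 - 5*(-8869743) + 5*42849) + 2964) = ((5356/8105 - 813/2672) + 3272)*((20 + 44348715 + 214245) + 2964) = (7721867/21656560 + 3272)*(44562980 + 2964) = (70867986187/21656560)*44565944 = 394787337975326941/2707070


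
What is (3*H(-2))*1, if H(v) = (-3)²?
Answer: 27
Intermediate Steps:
H(v) = 9
(3*H(-2))*1 = (3*9)*1 = 27*1 = 27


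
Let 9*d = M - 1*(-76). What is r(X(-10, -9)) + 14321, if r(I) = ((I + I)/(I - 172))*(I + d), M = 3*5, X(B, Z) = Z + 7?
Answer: 11213489/783 ≈ 14321.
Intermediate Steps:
X(B, Z) = 7 + Z
M = 15
d = 91/9 (d = (15 - 1*(-76))/9 = (15 + 76)/9 = (⅑)*91 = 91/9 ≈ 10.111)
r(I) = 2*I*(91/9 + I)/(-172 + I) (r(I) = ((I + I)/(I - 172))*(I + 91/9) = ((2*I)/(-172 + I))*(91/9 + I) = (2*I/(-172 + I))*(91/9 + I) = 2*I*(91/9 + I)/(-172 + I))
r(X(-10, -9)) + 14321 = 2*(7 - 9)*(91 + 9*(7 - 9))/(9*(-172 + (7 - 9))) + 14321 = (2/9)*(-2)*(91 + 9*(-2))/(-172 - 2) + 14321 = (2/9)*(-2)*(91 - 18)/(-174) + 14321 = (2/9)*(-2)*(-1/174)*73 + 14321 = 146/783 + 14321 = 11213489/783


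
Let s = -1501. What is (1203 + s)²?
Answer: 88804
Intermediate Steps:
(1203 + s)² = (1203 - 1501)² = (-298)² = 88804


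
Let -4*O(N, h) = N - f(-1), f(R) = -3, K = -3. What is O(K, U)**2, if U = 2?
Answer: 0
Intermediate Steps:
O(N, h) = -3/4 - N/4 (O(N, h) = -(N - 1*(-3))/4 = -(N + 3)/4 = -(3 + N)/4 = -3/4 - N/4)
O(K, U)**2 = (-3/4 - 1/4*(-3))**2 = (-3/4 + 3/4)**2 = 0**2 = 0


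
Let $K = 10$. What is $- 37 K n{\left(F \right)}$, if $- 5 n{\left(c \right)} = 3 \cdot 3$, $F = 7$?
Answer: $666$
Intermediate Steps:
$n{\left(c \right)} = - \frac{9}{5}$ ($n{\left(c \right)} = - \frac{3 \cdot 3}{5} = \left(- \frac{1}{5}\right) 9 = - \frac{9}{5}$)
$- 37 K n{\left(F \right)} = \left(-37\right) 10 \left(- \frac{9}{5}\right) = \left(-370\right) \left(- \frac{9}{5}\right) = 666$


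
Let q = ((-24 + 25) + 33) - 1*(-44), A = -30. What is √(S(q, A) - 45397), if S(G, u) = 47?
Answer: 5*I*√1814 ≈ 212.96*I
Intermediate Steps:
q = 78 (q = (1 + 33) + 44 = 34 + 44 = 78)
√(S(q, A) - 45397) = √(47 - 45397) = √(-45350) = 5*I*√1814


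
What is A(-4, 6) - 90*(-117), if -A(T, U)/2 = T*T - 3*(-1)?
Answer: 10492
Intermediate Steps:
A(T, U) = -6 - 2*T² (A(T, U) = -2*(T*T - 3*(-1)) = -2*(T² + 3) = -2*(3 + T²) = -6 - 2*T²)
A(-4, 6) - 90*(-117) = (-6 - 2*(-4)²) - 90*(-117) = (-6 - 2*16) + 10530 = (-6 - 32) + 10530 = -38 + 10530 = 10492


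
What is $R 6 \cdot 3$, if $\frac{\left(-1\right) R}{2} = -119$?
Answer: $4284$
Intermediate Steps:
$R = 238$ ($R = \left(-2\right) \left(-119\right) = 238$)
$R 6 \cdot 3 = 238 \cdot 6 \cdot 3 = 238 \cdot 18 = 4284$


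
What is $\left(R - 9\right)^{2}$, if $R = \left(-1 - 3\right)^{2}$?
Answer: $49$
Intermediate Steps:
$R = 16$ ($R = \left(-4\right)^{2} = 16$)
$\left(R - 9\right)^{2} = \left(16 - 9\right)^{2} = 7^{2} = 49$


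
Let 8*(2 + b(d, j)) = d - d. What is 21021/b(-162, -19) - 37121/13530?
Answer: -71122093/6765 ≈ -10513.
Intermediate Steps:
b(d, j) = -2 (b(d, j) = -2 + (d - d)/8 = -2 + (⅛)*0 = -2 + 0 = -2)
21021/b(-162, -19) - 37121/13530 = 21021/(-2) - 37121/13530 = 21021*(-½) - 37121*1/13530 = -21021/2 - 37121/13530 = -71122093/6765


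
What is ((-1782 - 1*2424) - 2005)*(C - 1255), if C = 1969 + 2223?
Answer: -18241707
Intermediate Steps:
C = 4192
((-1782 - 1*2424) - 2005)*(C - 1255) = ((-1782 - 1*2424) - 2005)*(4192 - 1255) = ((-1782 - 2424) - 2005)*2937 = (-4206 - 2005)*2937 = -6211*2937 = -18241707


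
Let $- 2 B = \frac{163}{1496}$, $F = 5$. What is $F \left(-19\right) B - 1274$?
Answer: $- \frac{3796323}{2992} \approx -1268.8$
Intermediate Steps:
$B = - \frac{163}{2992}$ ($B = - \frac{163 \cdot \frac{1}{1496}}{2} = \left(- \frac{1}{2}\right) \frac{163}{1496} = - \frac{163}{2992} \approx -0.054479$)
$F \left(-19\right) B - 1274 = 5 \left(-19\right) \left(- \frac{163}{2992}\right) - 1274 = \left(-95\right) \left(- \frac{163}{2992}\right) - 1274 = \frac{15485}{2992} - 1274 = - \frac{3796323}{2992}$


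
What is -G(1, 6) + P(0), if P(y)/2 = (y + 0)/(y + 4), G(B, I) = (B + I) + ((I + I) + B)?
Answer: -20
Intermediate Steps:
G(B, I) = 2*B + 3*I (G(B, I) = (B + I) + (2*I + B) = (B + I) + (B + 2*I) = 2*B + 3*I)
P(y) = 2*y/(4 + y) (P(y) = 2*((y + 0)/(y + 4)) = 2*(y/(4 + y)) = 2*y/(4 + y))
-G(1, 6) + P(0) = -(2*1 + 3*6) + 2*0/(4 + 0) = -(2 + 18) + 2*0/4 = -1*20 + 2*0*(¼) = -20 + 0 = -20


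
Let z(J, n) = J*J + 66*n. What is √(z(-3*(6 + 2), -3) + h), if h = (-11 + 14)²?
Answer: 3*√43 ≈ 19.672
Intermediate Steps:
h = 9 (h = 3² = 9)
z(J, n) = J² + 66*n
√(z(-3*(6 + 2), -3) + h) = √(((-3*(6 + 2))² + 66*(-3)) + 9) = √(((-3*8)² - 198) + 9) = √(((-24)² - 198) + 9) = √((576 - 198) + 9) = √(378 + 9) = √387 = 3*√43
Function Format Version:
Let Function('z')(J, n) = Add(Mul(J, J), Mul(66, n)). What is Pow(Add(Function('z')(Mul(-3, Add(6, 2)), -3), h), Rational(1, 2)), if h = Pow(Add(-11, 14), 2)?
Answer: Mul(3, Pow(43, Rational(1, 2))) ≈ 19.672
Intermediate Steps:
h = 9 (h = Pow(3, 2) = 9)
Function('z')(J, n) = Add(Pow(J, 2), Mul(66, n))
Pow(Add(Function('z')(Mul(-3, Add(6, 2)), -3), h), Rational(1, 2)) = Pow(Add(Add(Pow(Mul(-3, Add(6, 2)), 2), Mul(66, -3)), 9), Rational(1, 2)) = Pow(Add(Add(Pow(Mul(-3, 8), 2), -198), 9), Rational(1, 2)) = Pow(Add(Add(Pow(-24, 2), -198), 9), Rational(1, 2)) = Pow(Add(Add(576, -198), 9), Rational(1, 2)) = Pow(Add(378, 9), Rational(1, 2)) = Pow(387, Rational(1, 2)) = Mul(3, Pow(43, Rational(1, 2)))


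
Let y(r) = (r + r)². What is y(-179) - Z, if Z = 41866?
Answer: 86298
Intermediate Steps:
y(r) = 4*r² (y(r) = (2*r)² = 4*r²)
y(-179) - Z = 4*(-179)² - 1*41866 = 4*32041 - 41866 = 128164 - 41866 = 86298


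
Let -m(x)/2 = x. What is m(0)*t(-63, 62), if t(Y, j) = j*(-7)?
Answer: 0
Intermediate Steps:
t(Y, j) = -7*j
m(x) = -2*x
m(0)*t(-63, 62) = (-2*0)*(-7*62) = 0*(-434) = 0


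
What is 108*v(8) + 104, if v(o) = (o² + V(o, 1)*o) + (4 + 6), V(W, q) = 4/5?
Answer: 43936/5 ≈ 8787.2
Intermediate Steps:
V(W, q) = ⅘ (V(W, q) = 4*(⅕) = ⅘)
v(o) = 10 + o² + 4*o/5 (v(o) = (o² + 4*o/5) + (4 + 6) = (o² + 4*o/5) + 10 = 10 + o² + 4*o/5)
108*v(8) + 104 = 108*(10 + 8² + (⅘)*8) + 104 = 108*(10 + 64 + 32/5) + 104 = 108*(402/5) + 104 = 43416/5 + 104 = 43936/5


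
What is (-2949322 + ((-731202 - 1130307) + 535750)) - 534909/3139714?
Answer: -13422532201743/3139714 ≈ -4.2751e+6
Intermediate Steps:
(-2949322 + ((-731202 - 1130307) + 535750)) - 534909/3139714 = (-2949322 + (-1861509 + 535750)) - 534909*1/3139714 = (-2949322 - 1325759) - 534909/3139714 = -4275081 - 534909/3139714 = -13422532201743/3139714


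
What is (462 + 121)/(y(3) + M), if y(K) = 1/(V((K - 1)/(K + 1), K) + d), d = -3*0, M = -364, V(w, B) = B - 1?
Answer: -1166/727 ≈ -1.6039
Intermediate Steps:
V(w, B) = -1 + B
d = 0
y(K) = 1/(-1 + K) (y(K) = 1/((-1 + K) + 0) = 1/(-1 + K))
(462 + 121)/(y(3) + M) = (462 + 121)/(1/(-1 + 3) - 364) = 583/(1/2 - 364) = 583/(-727/2) = 583*(-2/727) = -1166/727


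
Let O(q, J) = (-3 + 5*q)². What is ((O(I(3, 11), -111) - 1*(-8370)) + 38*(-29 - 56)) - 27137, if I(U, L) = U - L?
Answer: -20148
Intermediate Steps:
((O(I(3, 11), -111) - 1*(-8370)) + 38*(-29 - 56)) - 27137 = (((-3 + 5*(3 - 1*11))² - 1*(-8370)) + 38*(-29 - 56)) - 27137 = (((-3 + 5*(3 - 11))² + 8370) + 38*(-85)) - 27137 = (((-3 + 5*(-8))² + 8370) - 3230) - 27137 = (((-3 - 40)² + 8370) - 3230) - 27137 = (((-43)² + 8370) - 3230) - 27137 = ((1849 + 8370) - 3230) - 27137 = (10219 - 3230) - 27137 = 6989 - 27137 = -20148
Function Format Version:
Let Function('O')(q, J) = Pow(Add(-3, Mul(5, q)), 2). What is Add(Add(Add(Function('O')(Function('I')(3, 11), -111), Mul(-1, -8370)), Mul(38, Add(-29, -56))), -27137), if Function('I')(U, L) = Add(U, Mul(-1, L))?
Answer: -20148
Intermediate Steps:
Add(Add(Add(Function('O')(Function('I')(3, 11), -111), Mul(-1, -8370)), Mul(38, Add(-29, -56))), -27137) = Add(Add(Add(Pow(Add(-3, Mul(5, Add(3, Mul(-1, 11)))), 2), Mul(-1, -8370)), Mul(38, Add(-29, -56))), -27137) = Add(Add(Add(Pow(Add(-3, Mul(5, Add(3, -11))), 2), 8370), Mul(38, -85)), -27137) = Add(Add(Add(Pow(Add(-3, Mul(5, -8)), 2), 8370), -3230), -27137) = Add(Add(Add(Pow(Add(-3, -40), 2), 8370), -3230), -27137) = Add(Add(Add(Pow(-43, 2), 8370), -3230), -27137) = Add(Add(Add(1849, 8370), -3230), -27137) = Add(Add(10219, -3230), -27137) = Add(6989, -27137) = -20148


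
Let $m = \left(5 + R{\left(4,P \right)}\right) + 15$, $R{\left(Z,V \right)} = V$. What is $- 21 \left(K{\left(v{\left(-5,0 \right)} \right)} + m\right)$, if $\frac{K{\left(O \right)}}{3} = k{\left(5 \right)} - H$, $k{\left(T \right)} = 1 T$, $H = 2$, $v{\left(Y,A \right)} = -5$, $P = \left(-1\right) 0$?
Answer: $-609$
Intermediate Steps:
$P = 0$
$k{\left(T \right)} = T$
$K{\left(O \right)} = 9$ ($K{\left(O \right)} = 3 \left(5 - 2\right) = 3 \cdot 3 = 9$)
$m = 20$ ($m = \left(5 + 0\right) + 15 = 5 + 15 = 20$)
$- 21 \left(K{\left(v{\left(-5,0 \right)} \right)} + m\right) = - 21 \left(9 + 20\right) = \left(-21\right) 29 = -609$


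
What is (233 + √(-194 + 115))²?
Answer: (233 + I*√79)² ≈ 54210.0 + 4141.9*I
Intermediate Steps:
(233 + √(-194 + 115))² = (233 + √(-79))² = (233 + I*√79)²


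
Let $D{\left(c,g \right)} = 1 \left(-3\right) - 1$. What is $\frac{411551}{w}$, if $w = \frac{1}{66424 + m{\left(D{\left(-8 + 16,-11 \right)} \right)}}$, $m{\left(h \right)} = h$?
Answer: $27335217420$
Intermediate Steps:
$D{\left(c,g \right)} = -4$ ($D{\left(c,g \right)} = -3 - 1 = -4$)
$w = \frac{1}{66420}$ ($w = \frac{1}{66424 - 4} = \frac{1}{66420} \approx 1.5056 \cdot 10^{-5}$)
$\frac{411551}{w} = 411551 \frac{1}{\frac{1}{66420}} = 411551 \cdot 66420 = 27335217420$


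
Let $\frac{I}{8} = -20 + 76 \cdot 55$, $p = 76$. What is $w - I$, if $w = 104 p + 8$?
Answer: $-25368$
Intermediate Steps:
$I = 33280$ ($I = 8 \left(-20 + 76 \cdot 55\right) = 8 \left(-20 + 4180\right) = 8 \cdot 4160 = 33280$)
$w = 7912$ ($w = 104 \cdot 76 + 8 = 7904 + 8 = 7912$)
$w - I = 7912 - 33280 = -25368$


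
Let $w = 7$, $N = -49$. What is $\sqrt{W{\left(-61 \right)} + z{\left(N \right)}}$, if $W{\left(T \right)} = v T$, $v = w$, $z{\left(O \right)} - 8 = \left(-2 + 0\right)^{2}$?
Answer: $i \sqrt{415} \approx 20.372 i$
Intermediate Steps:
$z{\left(O \right)} = 12$ ($z{\left(O \right)} = 8 + \left(-2 + 0\right)^{2} = 8 + \left(-2\right)^{2} = 8 + 4 = 12$)
$v = 7$
$W{\left(T \right)} = 7 T$
$\sqrt{W{\left(-61 \right)} + z{\left(N \right)}} = \sqrt{7 \left(-61\right) + 12} = \sqrt{-427 + 12} = \sqrt{-415} = i \sqrt{415}$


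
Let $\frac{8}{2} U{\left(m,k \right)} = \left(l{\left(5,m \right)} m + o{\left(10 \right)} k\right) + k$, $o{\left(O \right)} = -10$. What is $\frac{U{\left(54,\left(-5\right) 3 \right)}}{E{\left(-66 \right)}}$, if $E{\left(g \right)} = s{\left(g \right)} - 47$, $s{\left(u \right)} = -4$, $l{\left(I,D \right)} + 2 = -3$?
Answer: $\frac{45}{68} \approx 0.66177$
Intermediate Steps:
$l{\left(I,D \right)} = -5$ ($l{\left(I,D \right)} = -2 - 3 = -5$)
$E{\left(g \right)} = -51$ ($E{\left(g \right)} = -4 - 47 = -51$)
$U{\left(m,k \right)} = - \frac{9 k}{4} - \frac{5 m}{4}$ ($U{\left(m,k \right)} = \frac{\left(- 5 m - 10 k\right) + k}{4} = \frac{\left(- 10 k - 5 m\right) + k}{4} = \frac{- 9 k - 5 m}{4} = - \frac{9 k}{4} - \frac{5 m}{4}$)
$\frac{U{\left(54,\left(-5\right) 3 \right)}}{E{\left(-66 \right)}} = \frac{- \frac{9 \left(\left(-5\right) 3\right)}{4} - \frac{135}{2}}{-51} = \left(\left(- \frac{9}{4}\right) \left(-15\right) - \frac{135}{2}\right) \left(- \frac{1}{51}\right) = \left(\frac{135}{4} - \frac{135}{2}\right) \left(- \frac{1}{51}\right) = \left(- \frac{135}{4}\right) \left(- \frac{1}{51}\right) = \frac{45}{68}$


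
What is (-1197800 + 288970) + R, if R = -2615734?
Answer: -3524564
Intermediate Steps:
(-1197800 + 288970) + R = (-1197800 + 288970) - 2615734 = -908830 - 2615734 = -3524564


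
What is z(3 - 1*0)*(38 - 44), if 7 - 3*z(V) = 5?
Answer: -4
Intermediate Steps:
z(V) = ⅔ (z(V) = 7/3 - ⅓*5 = 7/3 - 5/3 = ⅔)
z(3 - 1*0)*(38 - 44) = 2*(38 - 44)/3 = (⅔)*(-6) = -4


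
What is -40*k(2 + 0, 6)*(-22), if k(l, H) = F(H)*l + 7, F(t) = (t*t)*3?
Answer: 196240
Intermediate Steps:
F(t) = 3*t² (F(t) = t²*3 = 3*t²)
k(l, H) = 7 + 3*l*H² (k(l, H) = (3*H²)*l + 7 = 3*l*H² + 7 = 7 + 3*l*H²)
-40*k(2 + 0, 6)*(-22) = -40*(7 + 3*(2 + 0)*6²)*(-22) = -40*(7 + 3*2*36)*(-22) = -40*(7 + 216)*(-22) = -40*223*(-22) = -8920*(-22) = 196240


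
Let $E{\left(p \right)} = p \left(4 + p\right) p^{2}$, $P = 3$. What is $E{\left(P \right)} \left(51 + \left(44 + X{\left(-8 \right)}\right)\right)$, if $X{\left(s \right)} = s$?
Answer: $16443$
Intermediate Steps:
$E{\left(p \right)} = p^{3} \left(4 + p\right)$
$E{\left(P \right)} \left(51 + \left(44 + X{\left(-8 \right)}\right)\right) = 3^{3} \left(4 + 3\right) \left(51 + \left(44 - 8\right)\right) = 27 \cdot 7 \left(51 + 36\right) = 189 \cdot 87 = 16443$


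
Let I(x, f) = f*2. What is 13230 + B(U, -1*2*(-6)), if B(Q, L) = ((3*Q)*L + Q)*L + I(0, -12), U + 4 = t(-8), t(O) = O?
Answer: 7878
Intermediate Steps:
U = -12 (U = -4 - 8 = -12)
I(x, f) = 2*f
B(Q, L) = -24 + L*(Q + 3*L*Q) (B(Q, L) = ((3*Q)*L + Q)*L + 2*(-12) = (3*L*Q + Q)*L - 24 = (Q + 3*L*Q)*L - 24 = L*(Q + 3*L*Q) - 24 = -24 + L*(Q + 3*L*Q))
13230 + B(U, -1*2*(-6)) = 13230 + (-24 + (-1*2*(-6))*(-12) + 3*(-12)*(-1*2*(-6))**2) = 13230 + (-24 - 2*(-6)*(-12) + 3*(-12)*(-2*(-6))**2) = 13230 + (-24 + 12*(-12) + 3*(-12)*12**2) = 13230 + (-24 - 144 + 3*(-12)*144) = 13230 + (-24 - 144 - 5184) = 13230 - 5352 = 7878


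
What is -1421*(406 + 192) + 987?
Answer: -848771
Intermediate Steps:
-1421*(406 + 192) + 987 = -1421*598 + 987 = -849758 + 987 = -848771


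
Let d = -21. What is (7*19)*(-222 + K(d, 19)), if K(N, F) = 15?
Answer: -27531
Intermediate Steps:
(7*19)*(-222 + K(d, 19)) = (7*19)*(-222 + 15) = 133*(-207) = -27531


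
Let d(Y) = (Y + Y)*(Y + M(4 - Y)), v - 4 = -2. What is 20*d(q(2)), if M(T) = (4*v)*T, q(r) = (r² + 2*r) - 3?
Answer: -600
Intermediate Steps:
v = 2 (v = 4 - 2 = 2)
q(r) = -3 + r² + 2*r
M(T) = 8*T (M(T) = (4*2)*T = 8*T)
d(Y) = 2*Y*(32 - 7*Y) (d(Y) = (Y + Y)*(Y + 8*(4 - Y)) = (2*Y)*(Y + (32 - 8*Y)) = (2*Y)*(32 - 7*Y) = 2*Y*(32 - 7*Y))
20*d(q(2)) = 20*(2*(-3 + 2² + 2*2)*(32 - 7*(-3 + 2² + 2*2))) = 20*(2*(-3 + 4 + 4)*(32 - 7*(-3 + 4 + 4))) = 20*(2*5*(32 - 7*5)) = 20*(2*5*(32 - 35)) = 20*(2*5*(-3)) = 20*(-30) = -600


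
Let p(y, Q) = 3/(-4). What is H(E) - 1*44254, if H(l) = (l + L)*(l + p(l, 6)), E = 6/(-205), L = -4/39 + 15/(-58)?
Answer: -5609040874459/126747400 ≈ -44254.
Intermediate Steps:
p(y, Q) = -3/4 (p(y, Q) = 3*(-1/4) = -3/4)
L = -817/2262 (L = -4*1/39 + 15*(-1/58) = -4/39 - 15/58 = -817/2262 ≈ -0.36118)
E = -6/205 (E = 6*(-1/205) = -6/205 ≈ -0.029268)
H(l) = (-817/2262 + l)*(-3/4 + l) (H(l) = (l - 817/2262)*(l - 3/4) = (-817/2262 + l)*(-3/4 + l))
H(E) - 1*44254 = (817/3016 + (-6/205)**2 - 5027/4524*(-6/205)) - 1*44254 = (817/3016 + 36/42025 + 5027/154570) - 44254 = 38565141/126747400 - 44254 = -5609040874459/126747400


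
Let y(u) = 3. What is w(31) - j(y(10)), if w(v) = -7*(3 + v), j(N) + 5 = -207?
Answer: -26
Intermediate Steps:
j(N) = -212 (j(N) = -5 - 207 = -212)
w(v) = -21 - 7*v
w(31) - j(y(10)) = (-21 - 7*31) - 1*(-212) = (-21 - 217) + 212 = -238 + 212 = -26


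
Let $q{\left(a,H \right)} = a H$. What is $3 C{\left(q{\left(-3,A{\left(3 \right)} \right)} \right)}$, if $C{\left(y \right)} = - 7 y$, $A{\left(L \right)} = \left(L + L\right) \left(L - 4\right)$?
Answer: $-378$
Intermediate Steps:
$A{\left(L \right)} = 2 L \left(-4 + L\right)$
$q{\left(a,H \right)} = H a$
$3 C{\left(q{\left(-3,A{\left(3 \right)} \right)} \right)} = 3 \left(- 7 \cdot 2 \cdot 3 \left(-4 + 3\right) \left(-3\right)\right) = 3 \left(- 7 \cdot 2 \cdot 3 \left(-1\right) \left(-3\right)\right) = 3 \left(- 7 \left(\left(-6\right) \left(-3\right)\right)\right) = 3 \left(\left(-7\right) 18\right) = 3 \left(-126\right) = -378$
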